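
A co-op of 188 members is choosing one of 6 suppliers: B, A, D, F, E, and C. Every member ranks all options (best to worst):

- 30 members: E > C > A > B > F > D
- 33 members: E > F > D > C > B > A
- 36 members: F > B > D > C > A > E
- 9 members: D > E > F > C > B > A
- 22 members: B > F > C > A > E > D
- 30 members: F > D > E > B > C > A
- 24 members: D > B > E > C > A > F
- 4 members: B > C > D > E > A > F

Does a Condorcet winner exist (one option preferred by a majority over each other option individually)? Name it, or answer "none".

none

Checking pairwise contests:
D beats B 96–92.
B beats A 158–30.
F beats D 151–37.
E beats F 100–88.
D beats E 103–85.
B beats C 116–72.
Every option loses at least one head-to-head, so there is no Condorcet winner.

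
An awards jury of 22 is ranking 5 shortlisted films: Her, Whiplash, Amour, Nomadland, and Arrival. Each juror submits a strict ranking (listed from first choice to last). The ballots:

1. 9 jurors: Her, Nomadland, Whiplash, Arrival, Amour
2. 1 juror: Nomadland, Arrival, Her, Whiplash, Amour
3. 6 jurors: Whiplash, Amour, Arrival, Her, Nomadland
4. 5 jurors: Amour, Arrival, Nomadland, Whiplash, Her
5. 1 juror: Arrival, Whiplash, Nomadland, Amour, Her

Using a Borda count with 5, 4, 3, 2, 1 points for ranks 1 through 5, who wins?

Whiplash

Her: 9·5 + 1·3 + 6·2 + 5·1 + 1·1 = 66
Whiplash: 9·3 + 1·2 + 6·5 + 5·2 + 1·4 = 73
Amour: 9·1 + 1·1 + 6·4 + 5·5 + 1·2 = 61
Nomadland: 9·4 + 1·5 + 6·1 + 5·3 + 1·3 = 65
Arrival: 9·2 + 1·4 + 6·3 + 5·4 + 1·5 = 65
Whiplash has the highest Borda score (73).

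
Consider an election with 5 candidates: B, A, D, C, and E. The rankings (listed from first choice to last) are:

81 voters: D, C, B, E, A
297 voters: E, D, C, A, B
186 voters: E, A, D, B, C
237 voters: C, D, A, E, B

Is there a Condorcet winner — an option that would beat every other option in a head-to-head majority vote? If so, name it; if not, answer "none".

E

E vs B: 720–81 for E.
E vs A: 564–237 for E.
E vs D: 483–318 for E.
E vs C: 483–318 for E.
E beats every other option head-to-head.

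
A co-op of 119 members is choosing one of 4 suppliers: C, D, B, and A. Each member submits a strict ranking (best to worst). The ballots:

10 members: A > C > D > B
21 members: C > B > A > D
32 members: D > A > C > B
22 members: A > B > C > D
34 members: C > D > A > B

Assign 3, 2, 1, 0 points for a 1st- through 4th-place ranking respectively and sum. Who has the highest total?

C

C: 10·2 + 21·3 + 32·1 + 22·1 + 34·3 = 239
D: 10·1 + 21·0 + 32·3 + 22·0 + 34·2 = 174
B: 10·0 + 21·2 + 32·0 + 22·2 + 34·0 = 86
A: 10·3 + 21·1 + 32·2 + 22·3 + 34·1 = 215
C has the highest Borda score (239).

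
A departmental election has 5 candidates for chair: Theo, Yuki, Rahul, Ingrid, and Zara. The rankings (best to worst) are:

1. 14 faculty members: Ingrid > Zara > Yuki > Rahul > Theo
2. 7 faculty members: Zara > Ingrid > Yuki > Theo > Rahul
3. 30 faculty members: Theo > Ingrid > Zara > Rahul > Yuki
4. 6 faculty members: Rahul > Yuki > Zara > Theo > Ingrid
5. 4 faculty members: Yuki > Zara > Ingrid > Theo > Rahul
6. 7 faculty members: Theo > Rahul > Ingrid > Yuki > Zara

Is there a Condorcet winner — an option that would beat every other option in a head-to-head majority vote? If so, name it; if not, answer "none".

Theo vs Yuki: 37–31 for Theo.
Theo vs Rahul: 48–20 for Theo.
Theo vs Ingrid: 43–25 for Theo.
Theo vs Zara: 37–31 for Theo.
Theo beats every other option head-to-head.

Theo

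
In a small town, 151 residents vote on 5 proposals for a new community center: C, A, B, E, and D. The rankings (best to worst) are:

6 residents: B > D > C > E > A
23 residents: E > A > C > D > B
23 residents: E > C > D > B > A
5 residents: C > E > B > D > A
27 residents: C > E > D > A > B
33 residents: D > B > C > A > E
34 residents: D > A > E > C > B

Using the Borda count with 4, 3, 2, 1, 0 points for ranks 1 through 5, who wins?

C: 6·2 + 23·2 + 23·3 + 5·4 + 27·4 + 33·2 + 34·1 = 355
A: 6·0 + 23·3 + 23·0 + 5·0 + 27·1 + 33·1 + 34·3 = 231
B: 6·4 + 23·0 + 23·1 + 5·2 + 27·0 + 33·3 + 34·0 = 156
E: 6·1 + 23·4 + 23·4 + 5·3 + 27·3 + 33·0 + 34·2 = 354
D: 6·3 + 23·1 + 23·2 + 5·1 + 27·2 + 33·4 + 34·4 = 414
D has the highest Borda score (414).

D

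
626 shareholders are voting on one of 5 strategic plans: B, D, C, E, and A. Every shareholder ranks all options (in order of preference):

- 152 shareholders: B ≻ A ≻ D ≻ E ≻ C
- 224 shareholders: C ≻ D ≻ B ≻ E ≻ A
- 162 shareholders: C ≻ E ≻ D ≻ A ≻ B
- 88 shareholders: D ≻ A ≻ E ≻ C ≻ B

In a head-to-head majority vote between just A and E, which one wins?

Voters preferring A to E: 240; preferring E to A: 386.
E wins the head-to-head.

E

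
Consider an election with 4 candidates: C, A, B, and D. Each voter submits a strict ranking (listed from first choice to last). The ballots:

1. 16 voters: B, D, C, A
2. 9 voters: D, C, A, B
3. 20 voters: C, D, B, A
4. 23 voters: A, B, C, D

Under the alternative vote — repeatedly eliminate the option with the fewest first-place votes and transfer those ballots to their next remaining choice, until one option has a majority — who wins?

Round 1: C 20, A 23, B 16, D 9. Eliminate D.
Round 2: C 29, A 23, B 16. Eliminate B.
Round 3: C 45, A 23. C has a majority.

C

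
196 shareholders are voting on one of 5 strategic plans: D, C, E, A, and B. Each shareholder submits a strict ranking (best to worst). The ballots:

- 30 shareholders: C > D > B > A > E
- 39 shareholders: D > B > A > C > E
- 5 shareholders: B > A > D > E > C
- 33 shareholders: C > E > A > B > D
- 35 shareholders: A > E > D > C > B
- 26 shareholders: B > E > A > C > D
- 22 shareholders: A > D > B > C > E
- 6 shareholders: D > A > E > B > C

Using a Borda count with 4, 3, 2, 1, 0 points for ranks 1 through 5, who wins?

A

D: 30·3 + 39·4 + 5·2 + 33·0 + 35·2 + 26·0 + 22·3 + 6·4 = 416
C: 30·4 + 39·1 + 5·0 + 33·4 + 35·1 + 26·1 + 22·1 + 6·0 = 374
E: 30·0 + 39·0 + 5·1 + 33·3 + 35·3 + 26·3 + 22·0 + 6·2 = 299
A: 30·1 + 39·2 + 5·3 + 33·2 + 35·4 + 26·2 + 22·4 + 6·3 = 487
B: 30·2 + 39·3 + 5·4 + 33·1 + 35·0 + 26·4 + 22·2 + 6·1 = 384
A has the highest Borda score (487).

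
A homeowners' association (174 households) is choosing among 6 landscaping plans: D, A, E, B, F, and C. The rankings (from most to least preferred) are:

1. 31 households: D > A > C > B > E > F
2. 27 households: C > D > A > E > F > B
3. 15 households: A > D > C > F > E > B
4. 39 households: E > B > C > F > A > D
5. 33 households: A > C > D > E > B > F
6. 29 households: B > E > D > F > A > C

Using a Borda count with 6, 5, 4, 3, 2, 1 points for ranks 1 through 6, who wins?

C

D: 31·6 + 27·5 + 15·5 + 39·1 + 33·4 + 29·4 = 683
A: 31·5 + 27·4 + 15·6 + 39·2 + 33·6 + 29·2 = 687
E: 31·2 + 27·3 + 15·2 + 39·6 + 33·3 + 29·5 = 651
B: 31·3 + 27·1 + 15·1 + 39·5 + 33·2 + 29·6 = 570
F: 31·1 + 27·2 + 15·3 + 39·3 + 33·1 + 29·3 = 367
C: 31·4 + 27·6 + 15·4 + 39·4 + 33·5 + 29·1 = 696
C has the highest Borda score (696).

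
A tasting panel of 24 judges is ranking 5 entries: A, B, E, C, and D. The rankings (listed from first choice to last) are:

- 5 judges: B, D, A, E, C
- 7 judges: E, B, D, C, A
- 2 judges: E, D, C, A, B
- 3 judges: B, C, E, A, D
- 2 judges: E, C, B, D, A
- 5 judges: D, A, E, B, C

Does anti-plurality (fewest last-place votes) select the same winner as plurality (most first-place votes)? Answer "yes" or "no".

yes

Anti-plurality — last-place votes: A 9, B 2, E 0, C 10, D 3. Winner: E.
Plurality — first-place votes: A 0, B 8, E 11, C 0, D 5. Winner: E.
The two methods agree.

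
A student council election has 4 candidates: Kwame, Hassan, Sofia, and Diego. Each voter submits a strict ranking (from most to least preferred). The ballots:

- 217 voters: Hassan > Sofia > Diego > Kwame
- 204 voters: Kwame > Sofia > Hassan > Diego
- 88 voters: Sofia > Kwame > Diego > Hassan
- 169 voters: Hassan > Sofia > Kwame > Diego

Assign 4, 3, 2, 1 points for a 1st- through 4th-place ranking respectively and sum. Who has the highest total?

Kwame: 217·1 + 204·4 + 88·3 + 169·2 = 1635
Hassan: 217·4 + 204·2 + 88·1 + 169·4 = 2040
Sofia: 217·3 + 204·3 + 88·4 + 169·3 = 2122
Diego: 217·2 + 204·1 + 88·2 + 169·1 = 983
Sofia has the highest Borda score (2122).

Sofia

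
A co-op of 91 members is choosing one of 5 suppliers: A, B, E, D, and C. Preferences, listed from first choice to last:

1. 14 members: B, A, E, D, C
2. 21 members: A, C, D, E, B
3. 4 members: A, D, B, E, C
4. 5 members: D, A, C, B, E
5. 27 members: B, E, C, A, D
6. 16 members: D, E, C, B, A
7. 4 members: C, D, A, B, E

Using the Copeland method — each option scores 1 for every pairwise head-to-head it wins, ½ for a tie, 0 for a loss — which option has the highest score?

A: beats E and D; loses to B and C → score 2.
B: beats A and E; loses to D and C → score 2.
E: beats C; loses to A, B, and D → score 1.
D: beats B and E; loses to A and C → score 2.
C: beats A, B, and D; loses to E → score 3.
C has the best pairwise record.

C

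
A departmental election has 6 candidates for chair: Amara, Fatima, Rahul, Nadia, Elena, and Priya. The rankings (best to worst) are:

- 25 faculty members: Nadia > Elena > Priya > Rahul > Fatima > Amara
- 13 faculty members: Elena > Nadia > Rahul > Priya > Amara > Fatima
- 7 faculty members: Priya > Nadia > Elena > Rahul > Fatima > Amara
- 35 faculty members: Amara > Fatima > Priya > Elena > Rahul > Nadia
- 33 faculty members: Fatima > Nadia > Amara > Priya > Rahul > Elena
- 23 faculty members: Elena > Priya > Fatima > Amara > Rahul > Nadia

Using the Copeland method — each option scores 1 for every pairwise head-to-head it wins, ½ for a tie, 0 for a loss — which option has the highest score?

Fatima

Amara: beats Rahul; ties Elena and Priya; loses to Fatima and Nadia → score 2.
Fatima: beats Amara, Rahul, and Nadia; ties Elena and Priya → score 4.
Rahul: loses to Amara, Fatima, Nadia, Elena, and Priya → score 0.
Nadia: beats Amara, Rahul, and Priya; loses to Fatima and Elena → score 3.
Elena: beats Rahul and Nadia; ties Amara and Fatima; loses to Priya → score 3.
Priya: beats Rahul and Elena; ties Amara and Fatima; loses to Nadia → score 3.
Fatima has the best pairwise record.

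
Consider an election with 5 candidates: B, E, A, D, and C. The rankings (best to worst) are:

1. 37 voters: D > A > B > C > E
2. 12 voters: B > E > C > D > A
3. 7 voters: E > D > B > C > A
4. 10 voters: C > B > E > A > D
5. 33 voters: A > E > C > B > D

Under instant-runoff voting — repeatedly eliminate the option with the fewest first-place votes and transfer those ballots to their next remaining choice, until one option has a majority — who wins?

D

Round 1: B 12, E 7, A 33, D 37, C 10. Eliminate E.
Round 2: B 12, A 33, D 44, C 10. Eliminate C.
Round 3: B 22, A 33, D 44. Eliminate B.
Round 4: A 43, D 56. D has a majority.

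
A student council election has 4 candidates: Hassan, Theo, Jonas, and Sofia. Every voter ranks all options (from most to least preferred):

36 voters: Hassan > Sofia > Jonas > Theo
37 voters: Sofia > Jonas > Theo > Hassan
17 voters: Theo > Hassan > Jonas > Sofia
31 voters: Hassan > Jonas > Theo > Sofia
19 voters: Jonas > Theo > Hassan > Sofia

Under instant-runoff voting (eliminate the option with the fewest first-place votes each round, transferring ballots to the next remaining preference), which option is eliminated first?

Round 1: Hassan 67, Theo 17, Jonas 19, Sofia 37. Eliminate Theo.

Theo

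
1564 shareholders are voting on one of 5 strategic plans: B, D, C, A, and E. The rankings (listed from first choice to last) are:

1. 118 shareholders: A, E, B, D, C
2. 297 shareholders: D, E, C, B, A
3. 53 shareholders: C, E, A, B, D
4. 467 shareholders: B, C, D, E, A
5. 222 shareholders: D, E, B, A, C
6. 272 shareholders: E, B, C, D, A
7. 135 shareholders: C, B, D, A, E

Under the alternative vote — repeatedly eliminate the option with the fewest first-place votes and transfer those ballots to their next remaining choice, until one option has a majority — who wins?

Round 1: B 467, D 519, C 188, A 118, E 272. Eliminate A.
Round 2: B 467, D 519, C 188, E 390. Eliminate C.
Round 3: B 602, D 519, E 443. Eliminate E.
Round 4: B 1045, D 519. B has a majority.

B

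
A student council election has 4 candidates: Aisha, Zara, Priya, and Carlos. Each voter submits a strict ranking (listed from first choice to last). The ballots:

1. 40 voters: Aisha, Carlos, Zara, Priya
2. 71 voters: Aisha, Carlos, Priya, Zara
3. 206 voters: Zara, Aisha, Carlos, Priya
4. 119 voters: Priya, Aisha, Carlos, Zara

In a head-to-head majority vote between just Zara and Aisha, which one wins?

Voters preferring Zara to Aisha: 206; preferring Aisha to Zara: 230.
Aisha wins the head-to-head.

Aisha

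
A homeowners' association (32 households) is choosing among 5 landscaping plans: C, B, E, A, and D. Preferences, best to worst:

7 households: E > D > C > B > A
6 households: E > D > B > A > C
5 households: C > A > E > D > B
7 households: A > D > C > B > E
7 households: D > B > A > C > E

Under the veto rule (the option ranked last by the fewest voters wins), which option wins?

D

Last-place votes: C 6, B 5, E 14, A 7, D 0.
D is ranked last by the fewest voters, so D wins.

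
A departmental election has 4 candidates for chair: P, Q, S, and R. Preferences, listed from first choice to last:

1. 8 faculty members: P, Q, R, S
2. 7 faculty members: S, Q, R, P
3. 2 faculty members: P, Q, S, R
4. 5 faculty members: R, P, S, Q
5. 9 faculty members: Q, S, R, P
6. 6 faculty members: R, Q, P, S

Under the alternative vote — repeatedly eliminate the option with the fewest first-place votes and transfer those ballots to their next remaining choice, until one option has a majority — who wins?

Round 1: P 10, Q 9, S 7, R 11. Eliminate S.
Round 2: P 10, Q 16, R 11. Eliminate P.
Round 3: Q 26, R 11. Q has a majority.

Q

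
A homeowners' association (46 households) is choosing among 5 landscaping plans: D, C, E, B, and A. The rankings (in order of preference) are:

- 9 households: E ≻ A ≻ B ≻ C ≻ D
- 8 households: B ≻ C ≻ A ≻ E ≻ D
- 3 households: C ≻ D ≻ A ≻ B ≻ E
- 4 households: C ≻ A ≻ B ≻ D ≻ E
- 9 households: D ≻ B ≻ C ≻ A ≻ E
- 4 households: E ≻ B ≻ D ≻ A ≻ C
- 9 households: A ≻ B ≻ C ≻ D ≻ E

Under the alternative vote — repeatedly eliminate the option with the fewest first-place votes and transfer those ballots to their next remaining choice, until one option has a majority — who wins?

A

Round 1: D 9, C 7, E 13, B 8, A 9. Eliminate C.
Round 2: D 12, E 13, B 8, A 13. Eliminate B.
Round 3: D 12, E 13, A 21. Eliminate D.
Round 4: E 13, A 33. A has a majority.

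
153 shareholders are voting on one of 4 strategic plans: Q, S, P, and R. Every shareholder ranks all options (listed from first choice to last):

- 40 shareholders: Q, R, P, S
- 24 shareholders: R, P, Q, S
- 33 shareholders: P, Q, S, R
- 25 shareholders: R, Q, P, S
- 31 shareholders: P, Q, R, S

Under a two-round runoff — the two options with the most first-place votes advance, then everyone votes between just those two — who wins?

Round 1 first-place votes: Q 40, S 0, P 64, R 49.
P and R advance.
Runoff: P is preferred to R by 64 voters; R by 89.
R wins the runoff.

R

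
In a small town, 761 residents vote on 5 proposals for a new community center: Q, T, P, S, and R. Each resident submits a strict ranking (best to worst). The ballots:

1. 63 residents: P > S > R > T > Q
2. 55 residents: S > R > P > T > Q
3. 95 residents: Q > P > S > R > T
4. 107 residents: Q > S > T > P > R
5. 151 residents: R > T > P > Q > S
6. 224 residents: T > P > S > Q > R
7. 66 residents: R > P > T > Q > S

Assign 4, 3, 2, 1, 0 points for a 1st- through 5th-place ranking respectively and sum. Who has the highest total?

P

Q: 63·0 + 55·0 + 95·4 + 107·4 + 151·1 + 224·1 + 66·1 = 1249
T: 63·1 + 55·1 + 95·0 + 107·2 + 151·3 + 224·4 + 66·2 = 1813
P: 63·4 + 55·2 + 95·3 + 107·1 + 151·2 + 224·3 + 66·3 = 1926
S: 63·3 + 55·4 + 95·2 + 107·3 + 151·0 + 224·2 + 66·0 = 1368
R: 63·2 + 55·3 + 95·1 + 107·0 + 151·4 + 224·0 + 66·4 = 1254
P has the highest Borda score (1926).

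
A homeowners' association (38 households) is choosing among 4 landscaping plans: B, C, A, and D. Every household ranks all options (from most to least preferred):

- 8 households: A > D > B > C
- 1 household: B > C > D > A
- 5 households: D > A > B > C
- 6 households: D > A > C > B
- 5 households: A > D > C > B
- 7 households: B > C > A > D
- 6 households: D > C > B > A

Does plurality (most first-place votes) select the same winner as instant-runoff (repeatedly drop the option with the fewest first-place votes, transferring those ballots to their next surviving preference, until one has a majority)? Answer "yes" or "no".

Plurality — first-place votes: B 8, C 0, A 13, D 17. Winner: D.
Instant-runoff — R1 B 8, C 0, A 13, D 17 (C out); R2 B 8, A 13, D 17 (B out); R3 A 20, D 18 (A winner). Winner: A.
The two methods disagree.

no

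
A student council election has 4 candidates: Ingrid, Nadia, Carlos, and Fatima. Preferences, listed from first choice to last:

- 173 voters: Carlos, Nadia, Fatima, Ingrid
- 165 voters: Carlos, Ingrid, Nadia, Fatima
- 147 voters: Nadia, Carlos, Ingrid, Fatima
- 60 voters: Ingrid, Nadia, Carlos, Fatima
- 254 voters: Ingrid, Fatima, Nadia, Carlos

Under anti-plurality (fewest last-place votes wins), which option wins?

Last-place votes: Ingrid 173, Nadia 0, Carlos 254, Fatima 372.
Nadia is ranked last by the fewest voters, so Nadia wins.

Nadia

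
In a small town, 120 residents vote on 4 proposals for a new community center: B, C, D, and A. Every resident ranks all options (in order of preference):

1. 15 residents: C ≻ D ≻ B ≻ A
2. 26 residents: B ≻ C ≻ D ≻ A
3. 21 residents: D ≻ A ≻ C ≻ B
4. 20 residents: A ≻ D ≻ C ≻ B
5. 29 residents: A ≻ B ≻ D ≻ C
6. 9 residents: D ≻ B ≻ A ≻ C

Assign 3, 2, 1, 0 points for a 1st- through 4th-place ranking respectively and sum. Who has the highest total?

B: 15·1 + 26·3 + 21·0 + 20·0 + 29·2 + 9·2 = 169
C: 15·3 + 26·2 + 21·1 + 20·1 + 29·0 + 9·0 = 138
D: 15·2 + 26·1 + 21·3 + 20·2 + 29·1 + 9·3 = 215
A: 15·0 + 26·0 + 21·2 + 20·3 + 29·3 + 9·1 = 198
D has the highest Borda score (215).

D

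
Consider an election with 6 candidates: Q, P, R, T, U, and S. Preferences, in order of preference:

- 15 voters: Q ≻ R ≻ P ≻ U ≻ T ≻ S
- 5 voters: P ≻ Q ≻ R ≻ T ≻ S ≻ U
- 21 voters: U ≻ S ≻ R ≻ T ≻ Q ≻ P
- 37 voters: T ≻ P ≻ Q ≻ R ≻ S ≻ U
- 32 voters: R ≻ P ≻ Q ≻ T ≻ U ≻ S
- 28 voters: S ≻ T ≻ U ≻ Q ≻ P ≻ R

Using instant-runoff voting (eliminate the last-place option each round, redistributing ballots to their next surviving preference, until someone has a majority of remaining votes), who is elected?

R

Round 1: Q 15, P 5, R 32, T 37, U 21, S 28. Eliminate P.
Round 2: Q 20, R 32, T 37, U 21, S 28. Eliminate Q.
Round 3: R 52, T 37, U 21, S 28. Eliminate U.
Round 4: R 52, T 37, S 49. Eliminate T.
Round 5: R 89, S 49. R has a majority.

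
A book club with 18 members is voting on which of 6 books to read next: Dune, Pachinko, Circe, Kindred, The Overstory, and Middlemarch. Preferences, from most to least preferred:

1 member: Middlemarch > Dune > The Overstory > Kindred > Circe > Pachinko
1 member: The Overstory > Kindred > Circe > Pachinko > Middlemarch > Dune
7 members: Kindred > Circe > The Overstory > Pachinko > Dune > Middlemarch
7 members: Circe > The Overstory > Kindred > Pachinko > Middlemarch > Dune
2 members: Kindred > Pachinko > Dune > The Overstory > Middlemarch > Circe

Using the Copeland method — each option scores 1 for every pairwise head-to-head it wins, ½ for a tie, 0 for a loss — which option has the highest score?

Dune: ties Middlemarch; loses to Pachinko, Circe, Kindred, and The Overstory → score 0.5.
Pachinko: beats Dune and Middlemarch; loses to Circe, Kindred, and The Overstory → score 2.
Circe: beats Dune, Pachinko, The Overstory, and Middlemarch; loses to Kindred → score 4.
Kindred: beats Dune, Pachinko, Circe, and Middlemarch; ties The Overstory → score 4.5.
The Overstory: beats Dune, Pachinko, and Middlemarch; ties Kindred; loses to Circe → score 3.5.
Middlemarch: ties Dune; loses to Pachinko, Circe, Kindred, and The Overstory → score 0.5.
Kindred has the best pairwise record.

Kindred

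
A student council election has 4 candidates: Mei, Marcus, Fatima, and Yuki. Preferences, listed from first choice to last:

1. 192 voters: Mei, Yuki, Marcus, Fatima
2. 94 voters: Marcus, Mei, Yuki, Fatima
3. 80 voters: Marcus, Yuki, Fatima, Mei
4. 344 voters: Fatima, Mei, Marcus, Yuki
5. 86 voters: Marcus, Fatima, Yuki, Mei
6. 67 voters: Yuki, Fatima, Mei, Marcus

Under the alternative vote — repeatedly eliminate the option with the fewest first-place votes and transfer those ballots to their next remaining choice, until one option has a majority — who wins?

Marcus

Round 1: Mei 192, Marcus 260, Fatima 344, Yuki 67. Eliminate Yuki.
Round 2: Mei 192, Marcus 260, Fatima 411. Eliminate Mei.
Round 3: Marcus 452, Fatima 411. Marcus has a majority.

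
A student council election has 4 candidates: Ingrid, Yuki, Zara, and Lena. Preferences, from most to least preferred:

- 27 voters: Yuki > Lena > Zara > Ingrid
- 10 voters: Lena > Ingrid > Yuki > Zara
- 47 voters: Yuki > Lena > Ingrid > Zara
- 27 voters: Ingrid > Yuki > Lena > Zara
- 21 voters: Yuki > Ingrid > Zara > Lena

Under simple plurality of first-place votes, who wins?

Yuki

First-place votes: Ingrid 27, Yuki 95, Zara 0, Lena 10.
Yuki has the most first-place votes.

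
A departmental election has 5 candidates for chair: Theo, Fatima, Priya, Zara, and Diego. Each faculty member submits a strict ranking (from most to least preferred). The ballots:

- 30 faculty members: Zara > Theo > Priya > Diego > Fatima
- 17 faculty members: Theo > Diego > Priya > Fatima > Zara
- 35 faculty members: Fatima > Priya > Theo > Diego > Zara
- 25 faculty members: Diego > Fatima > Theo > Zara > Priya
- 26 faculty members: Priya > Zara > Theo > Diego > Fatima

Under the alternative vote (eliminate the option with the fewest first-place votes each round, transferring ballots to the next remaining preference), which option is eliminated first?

Round 1: Theo 17, Fatima 35, Priya 26, Zara 30, Diego 25. Eliminate Theo.

Theo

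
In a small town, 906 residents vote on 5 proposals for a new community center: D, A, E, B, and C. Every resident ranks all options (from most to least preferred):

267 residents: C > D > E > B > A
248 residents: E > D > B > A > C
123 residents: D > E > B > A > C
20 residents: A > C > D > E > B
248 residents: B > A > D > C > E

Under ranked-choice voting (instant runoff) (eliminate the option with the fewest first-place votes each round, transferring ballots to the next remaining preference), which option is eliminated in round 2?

D

Round 1: D 123, A 20, E 248, B 248, C 267. Eliminate A.
Round 2: D 123, E 248, B 248, C 287. Eliminate D.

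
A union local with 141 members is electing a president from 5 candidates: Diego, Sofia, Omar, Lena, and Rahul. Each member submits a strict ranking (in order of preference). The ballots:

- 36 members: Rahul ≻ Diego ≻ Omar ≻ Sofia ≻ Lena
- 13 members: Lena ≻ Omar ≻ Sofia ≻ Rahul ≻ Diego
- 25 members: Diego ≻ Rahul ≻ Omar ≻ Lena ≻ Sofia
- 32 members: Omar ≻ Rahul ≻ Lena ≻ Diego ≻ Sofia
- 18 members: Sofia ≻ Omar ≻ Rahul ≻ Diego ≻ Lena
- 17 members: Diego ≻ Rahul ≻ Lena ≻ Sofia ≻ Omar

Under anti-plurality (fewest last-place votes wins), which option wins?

Last-place votes: Diego 13, Sofia 57, Omar 17, Lena 54, Rahul 0.
Rahul is ranked last by the fewest voters, so Rahul wins.

Rahul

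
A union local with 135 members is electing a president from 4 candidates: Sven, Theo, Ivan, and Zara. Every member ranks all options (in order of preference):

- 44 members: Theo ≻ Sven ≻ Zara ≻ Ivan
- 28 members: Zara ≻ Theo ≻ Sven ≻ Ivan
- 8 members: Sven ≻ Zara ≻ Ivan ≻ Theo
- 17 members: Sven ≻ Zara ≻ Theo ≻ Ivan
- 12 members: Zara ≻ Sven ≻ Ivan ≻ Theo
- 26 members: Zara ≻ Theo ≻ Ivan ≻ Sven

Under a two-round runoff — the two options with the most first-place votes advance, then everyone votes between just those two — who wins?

Zara

Round 1 first-place votes: Sven 25, Theo 44, Ivan 0, Zara 66.
Zara and Theo advance.
Runoff: Zara is preferred to Theo by 91 voters; Theo by 44.
Zara wins the runoff.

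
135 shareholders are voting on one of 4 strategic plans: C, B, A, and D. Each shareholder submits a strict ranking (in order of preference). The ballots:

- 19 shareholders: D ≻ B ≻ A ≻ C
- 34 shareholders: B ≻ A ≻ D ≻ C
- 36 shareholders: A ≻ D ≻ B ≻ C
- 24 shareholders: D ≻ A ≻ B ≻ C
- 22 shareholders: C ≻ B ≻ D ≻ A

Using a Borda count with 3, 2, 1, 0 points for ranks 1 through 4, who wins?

D

C: 19·0 + 34·0 + 36·0 + 24·0 + 22·3 = 66
B: 19·2 + 34·3 + 36·1 + 24·1 + 22·2 = 244
A: 19·1 + 34·2 + 36·3 + 24·2 + 22·0 = 243
D: 19·3 + 34·1 + 36·2 + 24·3 + 22·1 = 257
D has the highest Borda score (257).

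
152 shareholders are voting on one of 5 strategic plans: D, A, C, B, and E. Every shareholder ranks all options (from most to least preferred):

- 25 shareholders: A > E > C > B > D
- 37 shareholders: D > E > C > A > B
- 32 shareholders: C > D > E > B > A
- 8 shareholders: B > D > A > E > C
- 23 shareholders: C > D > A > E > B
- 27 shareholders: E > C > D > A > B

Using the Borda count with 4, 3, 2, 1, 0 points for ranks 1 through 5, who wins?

D: 25·0 + 37·4 + 32·3 + 8·3 + 23·3 + 27·2 = 391
A: 25·4 + 37·1 + 32·0 + 8·2 + 23·2 + 27·1 = 226
C: 25·2 + 37·2 + 32·4 + 8·0 + 23·4 + 27·3 = 425
B: 25·1 + 37·0 + 32·1 + 8·4 + 23·0 + 27·0 = 89
E: 25·3 + 37·3 + 32·2 + 8·1 + 23·1 + 27·4 = 389
C has the highest Borda score (425).

C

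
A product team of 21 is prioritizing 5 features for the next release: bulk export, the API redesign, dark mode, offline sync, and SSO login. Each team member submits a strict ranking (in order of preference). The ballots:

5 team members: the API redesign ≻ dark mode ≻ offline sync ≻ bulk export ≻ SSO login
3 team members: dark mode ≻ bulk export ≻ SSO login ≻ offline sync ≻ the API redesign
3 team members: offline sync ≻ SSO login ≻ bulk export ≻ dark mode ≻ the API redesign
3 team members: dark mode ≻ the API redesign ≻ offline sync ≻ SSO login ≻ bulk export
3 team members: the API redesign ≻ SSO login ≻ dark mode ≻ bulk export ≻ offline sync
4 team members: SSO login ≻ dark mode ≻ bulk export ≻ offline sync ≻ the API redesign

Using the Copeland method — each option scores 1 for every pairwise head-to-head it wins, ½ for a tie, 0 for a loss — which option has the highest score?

bulk export: loses to the API redesign, dark mode, offline sync, and SSO login → score 0.
the API redesign: beats bulk export, offline sync, and SSO login; loses to dark mode → score 3.
dark mode: beats bulk export, the API redesign, offline sync, and SSO login → score 4.
offline sync: beats bulk export and SSO login; loses to the API redesign and dark mode → score 2.
SSO login: beats bulk export; loses to the API redesign, dark mode, and offline sync → score 1.
dark mode has the best pairwise record.

dark mode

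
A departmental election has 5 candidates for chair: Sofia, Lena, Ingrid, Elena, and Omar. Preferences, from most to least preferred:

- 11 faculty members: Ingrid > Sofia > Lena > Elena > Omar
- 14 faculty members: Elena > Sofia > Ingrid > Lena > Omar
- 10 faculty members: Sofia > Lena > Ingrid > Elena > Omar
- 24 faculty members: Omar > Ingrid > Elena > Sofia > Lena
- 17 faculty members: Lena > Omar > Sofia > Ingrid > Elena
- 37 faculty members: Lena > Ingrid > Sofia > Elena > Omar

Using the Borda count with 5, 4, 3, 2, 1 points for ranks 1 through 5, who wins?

Ingrid

Sofia: 11·4 + 14·4 + 10·5 + 24·2 + 17·3 + 37·3 = 360
Lena: 11·3 + 14·2 + 10·4 + 24·1 + 17·5 + 37·5 = 395
Ingrid: 11·5 + 14·3 + 10·3 + 24·4 + 17·2 + 37·4 = 405
Elena: 11·2 + 14·5 + 10·2 + 24·3 + 17·1 + 37·2 = 275
Omar: 11·1 + 14·1 + 10·1 + 24·5 + 17·4 + 37·1 = 260
Ingrid has the highest Borda score (405).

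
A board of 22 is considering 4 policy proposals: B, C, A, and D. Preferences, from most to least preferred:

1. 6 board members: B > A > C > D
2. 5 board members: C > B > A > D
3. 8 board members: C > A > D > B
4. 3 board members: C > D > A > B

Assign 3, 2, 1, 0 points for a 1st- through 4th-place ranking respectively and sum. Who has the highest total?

B: 6·3 + 5·2 + 8·0 + 3·0 = 28
C: 6·1 + 5·3 + 8·3 + 3·3 = 54
A: 6·2 + 5·1 + 8·2 + 3·1 = 36
D: 6·0 + 5·0 + 8·1 + 3·2 = 14
C has the highest Borda score (54).

C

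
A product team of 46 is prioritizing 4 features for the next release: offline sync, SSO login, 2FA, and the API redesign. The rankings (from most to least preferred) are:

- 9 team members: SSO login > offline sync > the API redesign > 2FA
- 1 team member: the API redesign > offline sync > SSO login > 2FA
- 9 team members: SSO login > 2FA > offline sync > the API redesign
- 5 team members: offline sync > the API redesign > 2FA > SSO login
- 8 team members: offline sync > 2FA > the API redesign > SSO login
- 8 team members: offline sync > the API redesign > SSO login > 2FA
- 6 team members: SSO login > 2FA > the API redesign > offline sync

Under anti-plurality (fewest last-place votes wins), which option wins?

offline sync

Last-place votes: offline sync 6, SSO login 13, 2FA 18, the API redesign 9.
offline sync is ranked last by the fewest voters, so offline sync wins.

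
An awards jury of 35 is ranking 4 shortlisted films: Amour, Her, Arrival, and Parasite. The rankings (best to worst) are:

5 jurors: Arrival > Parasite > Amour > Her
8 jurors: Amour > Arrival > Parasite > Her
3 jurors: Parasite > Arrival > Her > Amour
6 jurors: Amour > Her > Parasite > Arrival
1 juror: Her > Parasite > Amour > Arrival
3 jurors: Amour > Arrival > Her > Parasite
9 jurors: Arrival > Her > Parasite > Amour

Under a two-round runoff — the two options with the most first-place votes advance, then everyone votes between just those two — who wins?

Round 1 first-place votes: Amour 17, Her 1, Arrival 14, Parasite 3.
Amour and Arrival advance.
Runoff: Amour is preferred to Arrival by 18 voters; Arrival by 17.
Amour wins the runoff.

Amour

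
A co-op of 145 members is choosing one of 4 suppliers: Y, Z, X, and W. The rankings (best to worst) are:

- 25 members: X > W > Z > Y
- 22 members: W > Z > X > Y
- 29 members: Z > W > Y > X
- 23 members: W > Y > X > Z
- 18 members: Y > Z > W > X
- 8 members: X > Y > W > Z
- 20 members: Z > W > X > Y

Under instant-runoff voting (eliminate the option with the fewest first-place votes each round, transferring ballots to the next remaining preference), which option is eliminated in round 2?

Round 1: Y 18, Z 49, X 33, W 45. Eliminate Y.
Round 2: Z 67, X 33, W 45. Eliminate X.

X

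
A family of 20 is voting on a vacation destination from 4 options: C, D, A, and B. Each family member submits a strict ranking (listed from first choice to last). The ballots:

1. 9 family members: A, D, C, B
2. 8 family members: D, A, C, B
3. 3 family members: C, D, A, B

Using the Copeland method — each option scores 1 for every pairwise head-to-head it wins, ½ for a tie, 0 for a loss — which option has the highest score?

D

C: beats B; loses to D and A → score 1.
D: beats C, A, and B → score 3.
A: beats C and B; loses to D → score 2.
B: loses to C, D, and A → score 0.
D has the best pairwise record.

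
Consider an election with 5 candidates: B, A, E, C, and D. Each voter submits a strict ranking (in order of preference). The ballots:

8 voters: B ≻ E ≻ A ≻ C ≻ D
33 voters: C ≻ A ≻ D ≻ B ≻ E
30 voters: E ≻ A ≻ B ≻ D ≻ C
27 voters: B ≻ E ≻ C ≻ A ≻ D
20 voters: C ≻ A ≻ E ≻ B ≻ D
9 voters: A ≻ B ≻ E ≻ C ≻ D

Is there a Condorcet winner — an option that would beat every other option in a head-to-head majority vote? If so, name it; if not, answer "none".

Checking pairwise contests:
A beats B 92–35.
E beats A 65–62.
B beats E 77–50.
B beats C 74–53.
B beats D 94–33.
Every option loses at least one head-to-head, so there is no Condorcet winner.

none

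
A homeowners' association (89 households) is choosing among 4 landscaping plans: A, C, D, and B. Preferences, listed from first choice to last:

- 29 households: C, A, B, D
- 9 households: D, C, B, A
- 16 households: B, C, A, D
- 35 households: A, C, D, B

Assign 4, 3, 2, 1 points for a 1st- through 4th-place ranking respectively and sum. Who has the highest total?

C

A: 29·3 + 9·1 + 16·2 + 35·4 = 268
C: 29·4 + 9·3 + 16·3 + 35·3 = 296
D: 29·1 + 9·4 + 16·1 + 35·2 = 151
B: 29·2 + 9·2 + 16·4 + 35·1 = 175
C has the highest Borda score (296).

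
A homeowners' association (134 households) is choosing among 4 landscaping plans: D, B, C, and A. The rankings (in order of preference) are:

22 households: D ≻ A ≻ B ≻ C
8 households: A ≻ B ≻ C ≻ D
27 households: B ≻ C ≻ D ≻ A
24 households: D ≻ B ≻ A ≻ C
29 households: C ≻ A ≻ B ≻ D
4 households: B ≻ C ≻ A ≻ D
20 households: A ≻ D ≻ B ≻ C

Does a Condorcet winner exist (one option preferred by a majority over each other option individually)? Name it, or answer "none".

none

Checking pairwise contests:
B beats D 68–66.
A beats B 79–55.
B beats C 105–29.
D beats A 73–61.
Every option loses at least one head-to-head, so there is no Condorcet winner.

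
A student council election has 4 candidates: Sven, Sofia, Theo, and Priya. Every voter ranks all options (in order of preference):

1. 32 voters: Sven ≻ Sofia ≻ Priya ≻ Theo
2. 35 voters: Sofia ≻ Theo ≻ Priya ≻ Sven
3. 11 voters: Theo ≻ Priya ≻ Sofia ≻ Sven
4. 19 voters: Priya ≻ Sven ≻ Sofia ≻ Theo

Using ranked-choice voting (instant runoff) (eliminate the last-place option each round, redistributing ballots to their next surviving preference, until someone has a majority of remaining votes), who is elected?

Sven

Round 1: Sven 32, Sofia 35, Theo 11, Priya 19. Eliminate Theo.
Round 2: Sven 32, Sofia 35, Priya 30. Eliminate Priya.
Round 3: Sven 51, Sofia 46. Sven has a majority.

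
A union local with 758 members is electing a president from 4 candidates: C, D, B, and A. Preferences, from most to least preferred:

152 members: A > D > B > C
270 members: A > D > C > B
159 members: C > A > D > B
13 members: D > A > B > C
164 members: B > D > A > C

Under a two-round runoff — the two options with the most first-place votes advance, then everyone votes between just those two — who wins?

Round 1 first-place votes: C 159, D 13, B 164, A 422.
A and B advance.
Runoff: A is preferred to B by 594 voters; B by 164.
A wins the runoff.

A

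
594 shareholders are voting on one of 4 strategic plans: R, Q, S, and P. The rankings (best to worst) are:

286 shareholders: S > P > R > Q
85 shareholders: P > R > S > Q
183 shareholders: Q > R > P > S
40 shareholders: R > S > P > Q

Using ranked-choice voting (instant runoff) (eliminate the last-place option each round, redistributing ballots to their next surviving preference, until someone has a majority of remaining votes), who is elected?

S

Round 1: R 40, Q 183, S 286, P 85. Eliminate R.
Round 2: Q 183, S 326, P 85. S has a majority.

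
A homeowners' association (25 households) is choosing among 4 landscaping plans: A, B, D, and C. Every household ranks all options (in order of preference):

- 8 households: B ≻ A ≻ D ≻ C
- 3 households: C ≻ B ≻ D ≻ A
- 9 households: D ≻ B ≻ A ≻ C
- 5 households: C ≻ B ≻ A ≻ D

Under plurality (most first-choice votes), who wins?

D

First-place votes: A 0, B 8, D 9, C 8.
D has the most first-place votes.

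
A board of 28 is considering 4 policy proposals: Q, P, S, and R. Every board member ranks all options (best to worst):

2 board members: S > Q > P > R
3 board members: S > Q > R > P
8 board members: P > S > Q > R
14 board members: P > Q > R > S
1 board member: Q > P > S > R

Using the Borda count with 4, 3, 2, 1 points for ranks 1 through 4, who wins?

P

Q: 2·3 + 3·3 + 8·2 + 14·3 + 1·4 = 77
P: 2·2 + 3·1 + 8·4 + 14·4 + 1·3 = 98
S: 2·4 + 3·4 + 8·3 + 14·1 + 1·2 = 60
R: 2·1 + 3·2 + 8·1 + 14·2 + 1·1 = 45
P has the highest Borda score (98).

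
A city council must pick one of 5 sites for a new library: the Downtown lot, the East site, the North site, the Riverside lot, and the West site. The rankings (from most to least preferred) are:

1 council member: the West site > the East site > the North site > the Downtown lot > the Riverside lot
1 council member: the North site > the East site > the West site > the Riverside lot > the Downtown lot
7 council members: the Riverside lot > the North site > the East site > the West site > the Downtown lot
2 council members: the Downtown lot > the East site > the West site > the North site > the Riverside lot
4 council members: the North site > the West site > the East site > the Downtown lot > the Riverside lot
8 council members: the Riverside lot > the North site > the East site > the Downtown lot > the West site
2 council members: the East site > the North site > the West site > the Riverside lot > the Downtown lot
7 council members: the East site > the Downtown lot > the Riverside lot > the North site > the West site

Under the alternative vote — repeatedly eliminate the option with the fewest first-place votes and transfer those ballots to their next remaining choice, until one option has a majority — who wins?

Round 1: the Downtown lot 2, the East site 9, the North site 5, the Riverside lot 15, the West site 1. Eliminate the West site.
Round 2: the Downtown lot 2, the East site 10, the North site 5, the Riverside lot 15. Eliminate the Downtown lot.
Round 3: the East site 12, the North site 5, the Riverside lot 15. Eliminate the North site.
Round 4: the East site 17, the Riverside lot 15. The East site has a majority.

the East site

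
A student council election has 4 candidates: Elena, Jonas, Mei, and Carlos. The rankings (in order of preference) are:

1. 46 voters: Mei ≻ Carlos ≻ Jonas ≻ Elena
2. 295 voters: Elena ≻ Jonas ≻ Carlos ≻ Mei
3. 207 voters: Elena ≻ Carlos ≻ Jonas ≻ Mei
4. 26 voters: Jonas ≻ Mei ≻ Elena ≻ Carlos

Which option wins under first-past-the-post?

Elena

First-place votes: Elena 502, Jonas 26, Mei 46, Carlos 0.
Elena has the most first-place votes.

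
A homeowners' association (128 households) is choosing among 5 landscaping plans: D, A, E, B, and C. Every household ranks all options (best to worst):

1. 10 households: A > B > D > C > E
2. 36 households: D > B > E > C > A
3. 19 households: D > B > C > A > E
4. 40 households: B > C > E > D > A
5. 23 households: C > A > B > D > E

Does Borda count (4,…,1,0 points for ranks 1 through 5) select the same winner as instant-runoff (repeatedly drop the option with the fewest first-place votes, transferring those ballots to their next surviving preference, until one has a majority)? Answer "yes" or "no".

Borda — scores: D 303, A 128, E 152, B 401, C 296. Winner: B.
Instant-runoff — R1 D 55, A 10, E 0, B 40, C 23 (E out); R2 D 55, A 10, B 40, C 23 (A out); R3 D 55, B 50, C 23 (C out); R4 D 55, B 73 (B winner). Winner: B.
The two methods agree.

yes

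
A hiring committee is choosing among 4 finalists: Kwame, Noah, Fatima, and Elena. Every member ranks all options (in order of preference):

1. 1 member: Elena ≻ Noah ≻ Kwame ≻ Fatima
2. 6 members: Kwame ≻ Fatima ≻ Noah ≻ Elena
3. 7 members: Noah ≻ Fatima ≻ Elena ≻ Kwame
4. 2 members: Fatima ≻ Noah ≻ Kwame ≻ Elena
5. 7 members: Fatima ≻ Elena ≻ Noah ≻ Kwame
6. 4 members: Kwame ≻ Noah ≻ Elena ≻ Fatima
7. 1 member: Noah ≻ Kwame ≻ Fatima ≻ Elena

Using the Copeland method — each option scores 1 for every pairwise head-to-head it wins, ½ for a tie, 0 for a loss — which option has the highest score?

Fatima

Kwame: loses to Noah, Fatima, and Elena → score 0.
Noah: beats Kwame and Elena; loses to Fatima → score 2.
Fatima: beats Kwame, Noah, and Elena → score 3.
Elena: beats Kwame; loses to Noah and Fatima → score 1.
Fatima has the best pairwise record.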